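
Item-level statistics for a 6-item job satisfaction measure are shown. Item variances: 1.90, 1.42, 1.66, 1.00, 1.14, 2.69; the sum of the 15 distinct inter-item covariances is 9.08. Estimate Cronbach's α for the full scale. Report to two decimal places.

Cronbach's α = 0.78

Σσᵢ² = 1.90 + 1.42 + 1.66 + 1.00 + 1.14 + 2.69 = 9.81
Sum of distinct covariances = 9.08
total variance = Σσᵢ² + 2·Σcov = 9.81 + 2 × 9.08 = 27.97
α = (6/5)·(1 − 9.81/27.97) = 0.78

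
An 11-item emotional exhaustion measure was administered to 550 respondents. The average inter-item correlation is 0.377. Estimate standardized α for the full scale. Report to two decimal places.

Standardized α = k·r̄ / (1 + (k−1)·r̄) = 11 × 0.377 / (1 + 10 × 0.377)
  = 4.1470 / 4.7700 = 0.87

standardized α = 0.87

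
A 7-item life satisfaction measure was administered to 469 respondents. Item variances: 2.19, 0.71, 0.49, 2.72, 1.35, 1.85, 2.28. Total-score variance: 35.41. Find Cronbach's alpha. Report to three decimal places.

Cronbach's alpha = 0.785

sum of item variances = 2.19 + 0.71 + 0.49 + 2.72 + 1.35 + 1.85 + 2.28 = 11.59
α = (k/(k−1))·(1 − sum of item variances/σ²_T) = (7/6)·(1 − 11.59/35.41) = 0.785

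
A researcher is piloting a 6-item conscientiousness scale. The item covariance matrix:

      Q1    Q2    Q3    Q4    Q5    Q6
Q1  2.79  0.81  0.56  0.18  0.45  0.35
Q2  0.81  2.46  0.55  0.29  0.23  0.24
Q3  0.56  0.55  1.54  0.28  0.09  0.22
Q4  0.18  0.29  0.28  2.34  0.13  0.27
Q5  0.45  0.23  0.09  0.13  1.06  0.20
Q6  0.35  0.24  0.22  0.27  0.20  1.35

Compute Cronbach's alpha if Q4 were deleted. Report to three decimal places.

α = 0.557

Remaining items: Q1, Q2, Q3, Q5, Q6 (k = 5).
Σσᵢ² = 2.79 + 2.46 + 1.54 + 1.06 + 1.35 = 9.20
σ²_total = 9.20 + 2 × 3.70 = 16.60
α (item deleted) = (5/4)·(1 − 9.20/16.60) = 0.557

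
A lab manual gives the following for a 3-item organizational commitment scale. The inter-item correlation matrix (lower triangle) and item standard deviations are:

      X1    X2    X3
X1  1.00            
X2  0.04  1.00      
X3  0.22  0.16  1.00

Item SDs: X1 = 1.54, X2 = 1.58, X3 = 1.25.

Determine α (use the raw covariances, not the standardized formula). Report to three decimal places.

α = 0.310

Σσ²ᵢ = 1.54² + 1.58² + 1.25² = 6.4305
Covariances σ_ij = r_ij · s_i · s_j:
  σ(X1,X2) = 0.04 × 1.54 × 1.58 = 0.0973
  σ(X1,X3) = 0.22 × 1.54 × 1.25 = 0.4235
  σ(X2,X3) = 0.16 × 1.58 × 1.25 = 0.3160
σ²_T = Σσ²ᵢ + 2·Σσ_ij = 6.4305 + 2 × 0.8368 = 8.1041
α = (3/2)·(1 − 6.4305/8.1041) = 0.310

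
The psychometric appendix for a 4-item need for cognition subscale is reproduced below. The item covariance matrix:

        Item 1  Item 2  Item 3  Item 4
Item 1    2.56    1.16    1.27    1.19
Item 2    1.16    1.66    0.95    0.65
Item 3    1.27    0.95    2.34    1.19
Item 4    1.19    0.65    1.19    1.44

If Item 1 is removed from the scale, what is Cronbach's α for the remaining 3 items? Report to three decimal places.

Remaining items: Item 2, Item 3, Item 4 (k = 3).
sum of item variances = 1.66 + 2.34 + 1.44 = 5.44
σ²_T = 5.44 + 2 × 2.79 = 11.02
α (item deleted) = (3/2)·(1 − 5.44/11.02) = 0.760

Cronbach's α = 0.760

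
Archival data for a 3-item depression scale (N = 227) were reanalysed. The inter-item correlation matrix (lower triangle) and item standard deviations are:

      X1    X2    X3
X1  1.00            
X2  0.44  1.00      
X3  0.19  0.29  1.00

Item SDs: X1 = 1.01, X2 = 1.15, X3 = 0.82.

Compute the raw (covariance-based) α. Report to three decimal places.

Σσ²ᵢ = 1.01² + 1.15² + 0.82² = 3.0150
Covariances σ_ij = r_ij · s_i · s_j:
  σ(X1,X2) = 0.44 × 1.01 × 1.15 = 0.5111
  σ(X1,X3) = 0.19 × 1.01 × 0.82 = 0.1574
  σ(X2,X3) = 0.29 × 1.15 × 0.82 = 0.2735
σ²_T = Σσ²ᵢ + 2·Σσ_ij = 3.0150 + 2 × 0.9420 = 4.8990
α = (3/2)·(1 − 3.0150/4.8990) = 0.577

α = 0.577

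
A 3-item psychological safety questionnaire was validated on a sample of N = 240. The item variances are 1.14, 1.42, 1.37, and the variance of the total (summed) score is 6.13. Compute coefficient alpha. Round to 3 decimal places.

coefficient alpha = 0.538

ΣVar(i) = 1.14 + 1.42 + 1.37 = 3.93
α = (k/(k−1))·(1 − ΣVar(i)/Var(T)) = (3/2)·(1 − 3.93/6.13) = 0.538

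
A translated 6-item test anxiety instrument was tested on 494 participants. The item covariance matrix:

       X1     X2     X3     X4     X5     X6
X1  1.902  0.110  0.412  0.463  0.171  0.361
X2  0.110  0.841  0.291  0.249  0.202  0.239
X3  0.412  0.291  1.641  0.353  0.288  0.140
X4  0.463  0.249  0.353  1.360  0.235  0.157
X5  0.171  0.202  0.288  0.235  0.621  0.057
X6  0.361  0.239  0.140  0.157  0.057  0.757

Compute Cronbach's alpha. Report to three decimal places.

ΣVar(i) = 1.902 + 0.841 + 1.641 + 1.360 + 0.621 + 0.757 = 7.122
Sum of the distinct covariances = 3.728
σ²_T = 7.122 + 2 × 3.728 = 14.578
α = (k/(k−1))·(1 − ΣVar(i)/σ²_T) = (6/5)·(1 − 7.122/14.578) = 0.614

α = 0.614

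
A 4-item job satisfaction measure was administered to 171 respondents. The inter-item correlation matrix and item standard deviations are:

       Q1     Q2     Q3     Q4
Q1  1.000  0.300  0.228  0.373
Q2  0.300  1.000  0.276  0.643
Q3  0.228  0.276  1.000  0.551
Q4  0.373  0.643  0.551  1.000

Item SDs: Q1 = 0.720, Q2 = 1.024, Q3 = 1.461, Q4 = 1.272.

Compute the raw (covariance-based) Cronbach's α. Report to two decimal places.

α = 0.72

Σσ²ᵢ = 0.720² + 1.024² + 1.461² + 1.272² = 5.3195
Covariances σ_ij = r_ij · s_i · s_j:
  σ(Q1,Q2) = 0.300 × 0.720 × 1.024 = 0.2212
  σ(Q1,Q3) = 0.228 × 0.720 × 1.461 = 0.2398
  σ(Q1,Q4) = 0.373 × 0.720 × 1.272 = 0.3416
  σ(Q2,Q3) = 0.276 × 1.024 × 1.461 = 0.4129
  σ(Q2,Q4) = 0.643 × 1.024 × 1.272 = 0.8375
  σ(Q3,Q4) = 0.551 × 1.461 × 1.272 = 1.0240
σ²_T = Σσ²ᵢ + 2·Σσ_ij = 5.3195 + 2 × 3.0770 = 11.4735
α = (4/3)·(1 − 5.3195/11.4735) = 0.72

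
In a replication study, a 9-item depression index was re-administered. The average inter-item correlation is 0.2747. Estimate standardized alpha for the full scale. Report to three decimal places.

Standardized α = k·r̄ / (1 + (k−1)·r̄) = 9 × 0.2747 / (1 + 8 × 0.2747)
  = 2.4723 / 3.1976 = 0.773

standardized alpha = 0.773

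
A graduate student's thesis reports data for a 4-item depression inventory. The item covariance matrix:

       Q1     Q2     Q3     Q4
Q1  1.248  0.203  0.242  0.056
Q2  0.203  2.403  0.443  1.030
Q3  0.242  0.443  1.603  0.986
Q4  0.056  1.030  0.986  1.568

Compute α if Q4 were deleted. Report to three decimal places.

α = 0.379

Remaining items: Q1, Q2, Q3 (k = 3).
Σσᵢ² = 1.248 + 2.403 + 1.603 = 5.254
Var(T) = 5.254 + 2 × 0.888 = 7.030
α (item deleted) = (3/2)·(1 − 5.254/7.030) = 0.379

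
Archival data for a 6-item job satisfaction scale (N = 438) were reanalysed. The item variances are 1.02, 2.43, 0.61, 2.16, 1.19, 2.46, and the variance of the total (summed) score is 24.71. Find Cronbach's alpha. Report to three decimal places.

Cronbach's alpha = 0.721

ΣVar(i) = 1.02 + 2.43 + 0.61 + 2.16 + 1.19 + 2.46 = 9.87
α = (k/(k−1))·(1 − ΣVar(i)/total variance) = (6/5)·(1 − 9.87/24.71) = 0.721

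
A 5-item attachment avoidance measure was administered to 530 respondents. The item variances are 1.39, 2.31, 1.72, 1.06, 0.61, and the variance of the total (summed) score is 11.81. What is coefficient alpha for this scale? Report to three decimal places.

Σσᵢ² = 1.39 + 2.31 + 1.72 + 1.06 + 0.61 = 7.09
α = (k/(k−1))·(1 − Σσᵢ²/σ²_T) = (5/4)·(1 − 7.09/11.81) = 0.500

α = 0.500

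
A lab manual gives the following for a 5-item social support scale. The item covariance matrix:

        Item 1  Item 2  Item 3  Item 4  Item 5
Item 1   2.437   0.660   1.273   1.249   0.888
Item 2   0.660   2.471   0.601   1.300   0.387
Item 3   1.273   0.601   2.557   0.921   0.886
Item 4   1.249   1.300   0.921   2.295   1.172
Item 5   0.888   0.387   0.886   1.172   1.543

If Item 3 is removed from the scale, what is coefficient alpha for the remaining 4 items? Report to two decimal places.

α = 0.75

Remaining items: Item 1, Item 2, Item 4, Item 5 (k = 4).
Σσᵢ² = 2.437 + 2.471 + 2.295 + 1.543 = 8.746
σ²_T = 8.746 + 2 × 5.656 = 20.058
α (item deleted) = (4/3)·(1 − 8.746/20.058) = 0.75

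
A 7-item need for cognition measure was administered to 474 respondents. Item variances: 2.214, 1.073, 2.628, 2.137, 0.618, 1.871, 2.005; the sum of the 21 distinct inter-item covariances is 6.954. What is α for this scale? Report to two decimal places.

ΣVar(i) = 2.214 + 1.073 + 2.628 + 2.137 + 0.618 + 1.871 + 2.005 = 12.546
Sum of distinct covariances = 6.954
σ²_total = ΣVar(i) + 2·Σcov = 12.546 + 2 × 6.954 = 26.454
α = (7/6)·(1 − 12.546/26.454) = 0.61

α = 0.61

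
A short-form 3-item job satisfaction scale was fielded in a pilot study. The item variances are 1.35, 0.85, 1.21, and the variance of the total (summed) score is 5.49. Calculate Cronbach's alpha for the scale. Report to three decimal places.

α = 0.568

Σσ²ᵢ = 1.35 + 0.85 + 1.21 = 3.41
α = (k/(k−1))·(1 − Σσ²ᵢ/σ²_T) = (3/2)·(1 − 3.41/5.49) = 0.568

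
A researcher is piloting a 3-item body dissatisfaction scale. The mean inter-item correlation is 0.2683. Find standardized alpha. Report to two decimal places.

standardized alpha = 0.52

Standardized α = k·r̄ / (1 + (k−1)·r̄) = 3 × 0.2683 / (1 + 2 × 0.2683)
  = 0.8049 / 1.5366 = 0.52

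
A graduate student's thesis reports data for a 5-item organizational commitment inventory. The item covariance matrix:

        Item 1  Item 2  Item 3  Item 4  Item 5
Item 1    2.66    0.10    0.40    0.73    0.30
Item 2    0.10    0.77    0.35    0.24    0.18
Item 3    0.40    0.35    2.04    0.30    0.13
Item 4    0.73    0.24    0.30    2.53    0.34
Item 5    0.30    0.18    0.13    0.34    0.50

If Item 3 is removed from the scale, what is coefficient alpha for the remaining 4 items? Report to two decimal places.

α = 0.49

Remaining items: Item 1, Item 2, Item 4, Item 5 (k = 4).
Σσᵢ² = 2.66 + 0.77 + 2.53 + 0.50 = 6.46
σ²_T = 6.46 + 2 × 1.89 = 10.24
α (item deleted) = (4/3)·(1 − 6.46/10.24) = 0.49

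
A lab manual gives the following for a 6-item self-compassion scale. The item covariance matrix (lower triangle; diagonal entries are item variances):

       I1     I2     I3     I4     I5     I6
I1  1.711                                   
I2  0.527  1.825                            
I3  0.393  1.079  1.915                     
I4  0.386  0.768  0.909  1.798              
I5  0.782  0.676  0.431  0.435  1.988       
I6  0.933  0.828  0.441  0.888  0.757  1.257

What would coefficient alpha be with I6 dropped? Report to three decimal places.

Remaining items: I1, I2, I3, I4, I5 (k = 5).
sum of item variances = 1.711 + 1.825 + 1.915 + 1.798 + 1.988 = 9.237
σ²_T = 9.237 + 2 × 6.386 = 22.009
α (item deleted) = (5/4)·(1 − 9.237/22.009) = 0.725

coefficient alpha = 0.725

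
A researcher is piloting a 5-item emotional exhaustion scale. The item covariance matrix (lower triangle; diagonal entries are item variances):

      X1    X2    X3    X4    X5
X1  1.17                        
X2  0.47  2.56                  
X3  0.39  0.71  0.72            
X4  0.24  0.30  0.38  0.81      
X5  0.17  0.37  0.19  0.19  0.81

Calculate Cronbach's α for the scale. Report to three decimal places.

Cronbach's α = 0.661

sum of item variances = 1.17 + 2.56 + 0.72 + 0.81 + 0.81 = 6.07
Sum of the distinct covariances = 3.41
Var(T) = 6.07 + 2 × 3.41 = 12.89
α = (k/(k−1))·(1 − sum of item variances/Var(T)) = (5/4)·(1 − 6.07/12.89) = 0.661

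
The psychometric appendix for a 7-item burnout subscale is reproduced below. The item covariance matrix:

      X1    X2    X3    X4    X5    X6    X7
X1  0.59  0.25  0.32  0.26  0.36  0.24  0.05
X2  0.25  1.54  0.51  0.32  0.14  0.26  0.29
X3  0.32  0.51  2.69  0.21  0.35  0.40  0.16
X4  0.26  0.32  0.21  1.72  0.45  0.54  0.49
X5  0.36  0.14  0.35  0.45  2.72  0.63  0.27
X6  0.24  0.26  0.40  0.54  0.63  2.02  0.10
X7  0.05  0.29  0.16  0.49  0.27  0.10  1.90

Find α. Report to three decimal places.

α = 0.584

Σσ²ᵢ = 0.59 + 1.54 + 2.69 + 1.72 + 2.72 + 2.02 + 1.90 = 13.18
Sum of off-diagonal covariances = 6.60
σ²_total = 13.18 + 2 × 6.60 = 26.38
α = (k/(k−1))·(1 − Σσ²ᵢ/σ²_total) = (7/6)·(1 − 13.18/26.38) = 0.584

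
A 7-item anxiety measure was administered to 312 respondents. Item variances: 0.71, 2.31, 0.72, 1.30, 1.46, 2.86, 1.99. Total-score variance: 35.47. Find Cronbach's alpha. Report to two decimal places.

Σσ²ᵢ = 0.71 + 2.31 + 0.72 + 1.30 + 1.46 + 2.86 + 1.99 = 11.35
α = (k/(k−1))·(1 − Σσ²ᵢ/total variance) = (7/6)·(1 − 11.35/35.47) = 0.79

α = 0.79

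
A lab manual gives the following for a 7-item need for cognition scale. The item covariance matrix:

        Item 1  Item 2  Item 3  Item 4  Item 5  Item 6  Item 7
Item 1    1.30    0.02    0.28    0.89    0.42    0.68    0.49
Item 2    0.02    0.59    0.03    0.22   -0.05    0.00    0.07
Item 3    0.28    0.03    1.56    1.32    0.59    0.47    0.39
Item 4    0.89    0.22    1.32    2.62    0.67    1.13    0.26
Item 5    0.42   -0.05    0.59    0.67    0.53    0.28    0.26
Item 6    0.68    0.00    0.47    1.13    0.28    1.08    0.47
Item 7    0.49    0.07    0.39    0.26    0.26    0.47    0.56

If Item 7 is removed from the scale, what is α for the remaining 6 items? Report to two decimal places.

α = 0.77

Remaining items: Item 1, Item 2, Item 3, Item 4, Item 5, Item 6 (k = 6).
Σσ²ᵢ = 1.30 + 0.59 + 1.56 + 2.62 + 0.53 + 1.08 = 7.68
σ²_T = 7.68 + 2 × 6.95 = 21.58
α (item deleted) = (6/5)·(1 − 7.68/21.58) = 0.77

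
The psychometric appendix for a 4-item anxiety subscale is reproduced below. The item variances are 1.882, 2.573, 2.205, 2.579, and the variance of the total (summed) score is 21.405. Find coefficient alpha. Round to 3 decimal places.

coefficient alpha = 0.758

sum of item variances = 1.882 + 2.573 + 2.205 + 2.579 = 9.239
α = (k/(k−1))·(1 − sum of item variances/σ²_T) = (4/3)·(1 − 9.239/21.405) = 0.758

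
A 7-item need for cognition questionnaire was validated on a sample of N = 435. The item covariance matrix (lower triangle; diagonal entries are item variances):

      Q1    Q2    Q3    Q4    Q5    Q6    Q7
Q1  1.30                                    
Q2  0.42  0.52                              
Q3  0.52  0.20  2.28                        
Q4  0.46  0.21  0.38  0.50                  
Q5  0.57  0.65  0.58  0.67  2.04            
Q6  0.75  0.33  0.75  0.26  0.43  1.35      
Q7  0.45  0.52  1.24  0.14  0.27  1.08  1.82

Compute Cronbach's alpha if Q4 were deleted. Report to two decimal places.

Remaining items: Q1, Q2, Q3, Q5, Q6, Q7 (k = 6).
Σσᵢ² = 1.30 + 0.52 + 2.28 + 2.04 + 1.35 + 1.82 = 9.31
total variance = 9.31 + 2 × 8.76 = 26.83
α (item deleted) = (6/5)·(1 − 9.31/26.83) = 0.78

Cronbach's alpha = 0.78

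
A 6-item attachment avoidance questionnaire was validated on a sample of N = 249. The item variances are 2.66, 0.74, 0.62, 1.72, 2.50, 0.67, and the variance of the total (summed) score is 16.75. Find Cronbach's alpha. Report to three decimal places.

α = 0.562

Σσᵢ² = 2.66 + 0.74 + 0.62 + 1.72 + 2.50 + 0.67 = 8.91
α = (k/(k−1))·(1 − Σσᵢ²/Var(T)) = (6/5)·(1 − 8.91/16.75) = 0.562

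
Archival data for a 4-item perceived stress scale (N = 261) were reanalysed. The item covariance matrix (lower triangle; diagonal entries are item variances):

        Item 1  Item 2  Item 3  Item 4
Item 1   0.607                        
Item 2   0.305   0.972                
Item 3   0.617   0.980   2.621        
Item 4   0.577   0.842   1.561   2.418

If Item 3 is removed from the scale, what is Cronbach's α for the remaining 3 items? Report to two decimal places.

Cronbach's α = 0.69

Remaining items: Item 1, Item 2, Item 4 (k = 3).
Σσ²ᵢ = 0.607 + 0.972 + 2.418 = 3.997
σ²_total = 3.997 + 2 × 1.724 = 7.445
α (item deleted) = (3/2)·(1 − 3.997/7.445) = 0.69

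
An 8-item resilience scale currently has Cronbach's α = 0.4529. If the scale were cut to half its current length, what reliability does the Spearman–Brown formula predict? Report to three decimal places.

predicted reliability = 0.293

Length factor m = 1/2
α' = m·α / (1 − (1−m)·α)
   = 1/2 × 0.4529 / (1 − (1 − 1/2) × 0.4529)
   = 0.2265 / 0.7735 = 0.293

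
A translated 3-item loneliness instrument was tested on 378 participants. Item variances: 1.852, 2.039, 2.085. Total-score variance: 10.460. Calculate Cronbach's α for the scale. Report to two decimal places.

sum of item variances = 1.852 + 2.039 + 2.085 = 5.976
α = (k/(k−1))·(1 − sum of item variances/total variance) = (3/2)·(1 − 5.976/10.460) = 0.64

α = 0.64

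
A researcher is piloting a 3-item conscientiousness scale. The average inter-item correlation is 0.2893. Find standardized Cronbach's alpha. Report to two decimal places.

Standardized α = k·r̄ / (1 + (k−1)·r̄) = 3 × 0.2893 / (1 + 2 × 0.2893)
  = 0.8679 / 1.5786 = 0.55

standardized Cronbach's alpha = 0.55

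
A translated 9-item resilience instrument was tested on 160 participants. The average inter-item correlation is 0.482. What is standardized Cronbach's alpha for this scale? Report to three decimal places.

α = 0.893

Standardized α = k·r̄ / (1 + (k−1)·r̄) = 9 × 0.482 / (1 + 8 × 0.482)
  = 4.3380 / 4.8560 = 0.893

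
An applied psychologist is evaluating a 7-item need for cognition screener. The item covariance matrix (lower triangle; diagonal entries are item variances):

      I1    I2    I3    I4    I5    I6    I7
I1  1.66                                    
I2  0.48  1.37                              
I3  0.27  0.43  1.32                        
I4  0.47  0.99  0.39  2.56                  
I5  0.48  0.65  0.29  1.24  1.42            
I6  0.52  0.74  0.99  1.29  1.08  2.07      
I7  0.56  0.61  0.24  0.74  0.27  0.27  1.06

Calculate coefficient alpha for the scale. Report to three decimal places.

sum of item variances = 1.66 + 1.37 + 1.32 + 2.56 + 1.42 + 2.07 + 1.06 = 11.46
Σ_{i<j} σ_ij = 13.00
Var(T) = 11.46 + 2 × 13.00 = 37.46
α = (k/(k−1))·(1 − sum of item variances/Var(T)) = (7/6)·(1 − 11.46/37.46) = 0.810

α = 0.810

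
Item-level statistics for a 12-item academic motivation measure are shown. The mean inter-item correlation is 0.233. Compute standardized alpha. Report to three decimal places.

α = 0.785

Standardized α = k·r̄ / (1 + (k−1)·r̄) = 12 × 0.233 / (1 + 11 × 0.233)
  = 2.7960 / 3.5630 = 0.785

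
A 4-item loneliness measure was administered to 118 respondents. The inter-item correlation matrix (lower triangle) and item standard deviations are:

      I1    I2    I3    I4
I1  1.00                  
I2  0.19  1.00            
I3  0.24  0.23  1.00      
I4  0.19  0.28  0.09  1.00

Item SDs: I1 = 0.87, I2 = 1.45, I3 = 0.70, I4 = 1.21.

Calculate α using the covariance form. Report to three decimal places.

Σσ²ᵢ = 0.87² + 1.45² + 0.70² + 1.21² = 4.8135
Covariances σ_ij = r_ij · s_i · s_j:
  σ(I1,I2) = 0.19 × 0.87 × 1.45 = 0.2397
  σ(I1,I3) = 0.24 × 0.87 × 0.70 = 0.1462
  σ(I1,I4) = 0.19 × 0.87 × 1.21 = 0.2000
  σ(I2,I3) = 0.23 × 1.45 × 0.70 = 0.2334
  σ(I2,I4) = 0.28 × 1.45 × 1.21 = 0.4913
  σ(I3,I4) = 0.09 × 0.70 × 1.21 = 0.0762
σ²_T = Σσ²ᵢ + 2·Σσ_ij = 4.8135 + 2 × 1.3868 = 7.5871
α = (4/3)·(1 − 4.8135/7.5871) = 0.487

α = 0.487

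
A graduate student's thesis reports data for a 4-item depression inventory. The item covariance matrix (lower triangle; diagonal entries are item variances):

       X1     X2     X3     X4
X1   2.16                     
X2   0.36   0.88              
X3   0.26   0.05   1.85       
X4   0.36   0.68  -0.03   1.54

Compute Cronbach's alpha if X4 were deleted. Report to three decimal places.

Remaining items: X1, X2, X3 (k = 3).
ΣVar(i) = 2.16 + 0.88 + 1.85 = 4.89
total variance = 4.89 + 2 × 0.67 = 6.23
α (item deleted) = (3/2)·(1 − 4.89/6.23) = 0.323

α = 0.323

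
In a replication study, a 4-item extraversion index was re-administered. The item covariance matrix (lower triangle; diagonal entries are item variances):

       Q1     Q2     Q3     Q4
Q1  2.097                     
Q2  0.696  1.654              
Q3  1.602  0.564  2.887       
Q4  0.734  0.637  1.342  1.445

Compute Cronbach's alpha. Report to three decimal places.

Cronbach's alpha = 0.773

Σσ²ᵢ = 2.097 + 1.654 + 2.887 + 1.445 = 8.083
Σ_{i<j} σ_ij = 5.575
σ²_T = 8.083 + 2 × 5.575 = 19.233
α = (k/(k−1))·(1 − Σσ²ᵢ/σ²_T) = (4/3)·(1 − 8.083/19.233) = 0.773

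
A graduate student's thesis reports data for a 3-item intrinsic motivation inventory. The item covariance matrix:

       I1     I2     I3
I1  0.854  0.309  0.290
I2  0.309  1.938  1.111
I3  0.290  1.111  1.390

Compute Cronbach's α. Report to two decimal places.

sum of item variances = 0.854 + 1.938 + 1.390 = 4.182
Sum of off-diagonal covariances = 1.710
Var(T) = 4.182 + 2 × 1.710 = 7.602
α = (k/(k−1))·(1 − sum of item variances/Var(T)) = (3/2)·(1 − 4.182/7.602) = 0.67

α = 0.67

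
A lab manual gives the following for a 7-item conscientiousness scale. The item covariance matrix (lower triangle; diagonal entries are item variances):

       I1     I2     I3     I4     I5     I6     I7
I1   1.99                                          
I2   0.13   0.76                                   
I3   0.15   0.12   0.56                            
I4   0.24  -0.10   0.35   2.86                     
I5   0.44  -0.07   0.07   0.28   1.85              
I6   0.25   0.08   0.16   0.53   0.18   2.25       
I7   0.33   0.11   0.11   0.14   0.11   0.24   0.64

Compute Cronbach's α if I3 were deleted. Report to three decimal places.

Remaining items: I1, I2, I4, I5, I6, I7 (k = 6).
ΣVar(i) = 1.99 + 0.76 + 2.86 + 1.85 + 2.25 + 0.64 = 10.35
Var(T) = 10.35 + 2 × 2.89 = 16.13
α (item deleted) = (6/5)·(1 − 10.35/16.13) = 0.430

α = 0.430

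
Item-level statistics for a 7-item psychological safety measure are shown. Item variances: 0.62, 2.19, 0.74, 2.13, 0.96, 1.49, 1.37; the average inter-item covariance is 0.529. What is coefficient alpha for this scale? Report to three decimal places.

ΣVar(i) = 0.62 + 2.19 + 0.74 + 2.13 + 0.96 + 1.49 + 1.37 = 9.50
Sum of the 21 distinct covariances = 21 × 0.529 = 11.109
σ²_total = ΣVar(i) + 2·Σcov = 9.50 + 2 × 11.109 = 31.718
α = (7/6)·(1 − 9.50/31.718) = 0.817

coefficient alpha = 0.817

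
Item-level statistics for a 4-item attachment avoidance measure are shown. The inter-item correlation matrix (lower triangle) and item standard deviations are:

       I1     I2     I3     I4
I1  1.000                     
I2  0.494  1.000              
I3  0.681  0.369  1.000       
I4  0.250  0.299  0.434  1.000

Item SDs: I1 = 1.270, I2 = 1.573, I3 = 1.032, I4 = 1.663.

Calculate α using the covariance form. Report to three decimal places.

α = 0.712

Σσ²ᵢ = 1.270² + 1.573² + 1.032² + 1.663² = 7.9178
Covariances σ_ij = r_ij · s_i · s_j:
  σ(I1,I2) = 0.494 × 1.270 × 1.573 = 0.9869
  σ(I1,I3) = 0.681 × 1.270 × 1.032 = 0.8925
  σ(I1,I4) = 0.250 × 1.270 × 1.663 = 0.5280
  σ(I2,I3) = 0.369 × 1.573 × 1.032 = 0.5990
  σ(I2,I4) = 0.299 × 1.573 × 1.663 = 0.7822
  σ(I3,I4) = 0.434 × 1.032 × 1.663 = 0.7448
σ²_T = Σσ²ᵢ + 2·Σσ_ij = 7.9178 + 2 × 4.5334 = 16.9846
α = (4/3)·(1 − 7.9178/16.9846) = 0.712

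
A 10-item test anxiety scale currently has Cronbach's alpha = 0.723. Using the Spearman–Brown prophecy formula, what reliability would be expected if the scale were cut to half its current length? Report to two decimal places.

predicted reliability = 0.57

Length factor m = 1/2
α' = m·α / (1 − (1−m)·α)
   = 1/2 × 0.723 / (1 − (1 − 1/2) × 0.723)
   = 0.3615 / 0.6385 = 0.57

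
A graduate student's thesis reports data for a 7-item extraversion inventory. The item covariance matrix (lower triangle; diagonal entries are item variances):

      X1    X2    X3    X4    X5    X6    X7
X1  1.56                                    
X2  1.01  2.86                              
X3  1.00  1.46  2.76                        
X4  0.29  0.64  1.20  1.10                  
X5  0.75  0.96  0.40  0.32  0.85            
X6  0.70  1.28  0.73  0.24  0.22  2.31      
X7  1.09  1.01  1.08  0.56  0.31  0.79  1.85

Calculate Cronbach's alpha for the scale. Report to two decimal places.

Cronbach's alpha = 0.82

ΣVar(i) = 1.56 + 2.86 + 2.76 + 1.10 + 0.85 + 2.31 + 1.85 = 13.29
Σ_{i<j} σ_ij = 16.04
total variance = 13.29 + 2 × 16.04 = 45.37
α = (k/(k−1))·(1 − ΣVar(i)/total variance) = (7/6)·(1 − 13.29/45.37) = 0.82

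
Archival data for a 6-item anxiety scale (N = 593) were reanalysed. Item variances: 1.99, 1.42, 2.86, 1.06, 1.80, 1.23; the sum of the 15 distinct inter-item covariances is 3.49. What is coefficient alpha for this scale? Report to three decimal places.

coefficient alpha = 0.483

ΣVar(i) = 1.99 + 1.42 + 2.86 + 1.06 + 1.80 + 1.23 = 10.36
Sum of distinct covariances = 3.49
Var(T) = ΣVar(i) + 2·Σcov = 10.36 + 2 × 3.49 = 17.34
α = (6/5)·(1 − 10.36/17.34) = 0.483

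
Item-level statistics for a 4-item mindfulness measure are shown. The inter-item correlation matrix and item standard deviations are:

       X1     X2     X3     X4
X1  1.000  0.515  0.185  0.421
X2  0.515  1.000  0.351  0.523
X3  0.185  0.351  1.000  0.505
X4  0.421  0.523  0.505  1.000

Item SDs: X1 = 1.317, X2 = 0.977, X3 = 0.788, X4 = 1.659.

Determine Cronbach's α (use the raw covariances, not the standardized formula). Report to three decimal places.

Cronbach's α = 0.719

Σσ²ᵢ = 1.317² + 0.977² + 0.788² + 1.659² = 6.0622
Covariances σ_ij = r_ij · s_i · s_j:
  σ(X1,X2) = 0.515 × 1.317 × 0.977 = 0.6627
  σ(X1,X3) = 0.185 × 1.317 × 0.788 = 0.1920
  σ(X1,X4) = 0.421 × 1.317 × 1.659 = 0.9198
  σ(X2,X3) = 0.351 × 0.977 × 0.788 = 0.2702
  σ(X2,X4) = 0.523 × 0.977 × 1.659 = 0.8477
  σ(X3,X4) = 0.505 × 0.788 × 1.659 = 0.6602
σ²_T = Σσ²ᵢ + 2·Σσ_ij = 6.0622 + 2 × 3.5526 = 13.1674
α = (4/3)·(1 − 6.0622/13.1674) = 0.719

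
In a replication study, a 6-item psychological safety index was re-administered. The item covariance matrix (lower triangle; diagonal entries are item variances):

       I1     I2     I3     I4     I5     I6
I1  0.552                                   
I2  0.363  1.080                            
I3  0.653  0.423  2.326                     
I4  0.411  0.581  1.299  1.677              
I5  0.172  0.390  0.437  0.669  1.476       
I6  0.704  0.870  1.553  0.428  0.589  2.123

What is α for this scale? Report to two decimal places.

sum of item variances = 0.552 + 1.080 + 2.326 + 1.677 + 1.476 + 2.123 = 9.234
Σ_{i<j} σ_ij = 9.542
Var(T) = 9.234 + 2 × 9.542 = 28.318
α = (k/(k−1))·(1 − sum of item variances/Var(T)) = (6/5)·(1 − 9.234/28.318) = 0.81

α = 0.81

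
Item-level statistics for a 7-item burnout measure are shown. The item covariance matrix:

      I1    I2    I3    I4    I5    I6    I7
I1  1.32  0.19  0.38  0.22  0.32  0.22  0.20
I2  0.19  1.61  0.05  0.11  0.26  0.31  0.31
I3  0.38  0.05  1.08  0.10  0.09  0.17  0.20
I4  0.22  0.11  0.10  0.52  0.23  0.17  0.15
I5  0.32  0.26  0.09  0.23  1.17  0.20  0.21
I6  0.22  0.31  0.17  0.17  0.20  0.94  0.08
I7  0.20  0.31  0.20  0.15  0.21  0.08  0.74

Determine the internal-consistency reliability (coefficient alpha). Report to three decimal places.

coefficient alpha = 0.619

sum of item variances = 1.32 + 1.61 + 1.08 + 0.52 + 1.17 + 0.94 + 0.74 = 7.38
Sum of off-diagonal covariances = 4.17
Var(T) = 7.38 + 2 × 4.17 = 15.72
α = (k/(k−1))·(1 − sum of item variances/Var(T)) = (7/6)·(1 − 7.38/15.72) = 0.619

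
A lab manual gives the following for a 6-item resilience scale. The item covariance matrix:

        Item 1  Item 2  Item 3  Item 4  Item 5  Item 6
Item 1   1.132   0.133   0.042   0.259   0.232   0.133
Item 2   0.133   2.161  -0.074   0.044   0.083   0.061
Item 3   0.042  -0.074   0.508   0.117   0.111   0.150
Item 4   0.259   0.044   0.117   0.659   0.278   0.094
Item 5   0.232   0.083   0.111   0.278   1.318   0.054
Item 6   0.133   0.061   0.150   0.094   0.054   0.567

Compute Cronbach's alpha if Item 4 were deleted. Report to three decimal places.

α = 0.307

Remaining items: Item 1, Item 2, Item 3, Item 5, Item 6 (k = 5).
Σσ²ᵢ = 1.132 + 2.161 + 0.508 + 1.318 + 0.567 = 5.686
Var(T) = 5.686 + 2 × 0.925 = 7.536
α (item deleted) = (5/4)·(1 − 5.686/7.536) = 0.307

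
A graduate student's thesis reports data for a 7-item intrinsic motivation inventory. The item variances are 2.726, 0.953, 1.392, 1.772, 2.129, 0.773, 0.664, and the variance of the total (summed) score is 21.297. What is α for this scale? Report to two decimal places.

Σσᵢ² = 2.726 + 0.953 + 1.392 + 1.772 + 2.129 + 0.773 + 0.664 = 10.409
α = (k/(k−1))·(1 − Σσᵢ²/total variance) = (7/6)·(1 − 10.409/21.297) = 0.60

α = 0.60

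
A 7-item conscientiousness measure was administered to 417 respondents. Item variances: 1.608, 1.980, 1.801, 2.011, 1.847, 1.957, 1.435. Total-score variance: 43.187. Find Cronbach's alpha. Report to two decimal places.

sum of item variances = 1.608 + 1.980 + 1.801 + 2.011 + 1.847 + 1.957 + 1.435 = 12.639
α = (k/(k−1))·(1 − sum of item variances/σ²_total) = (7/6)·(1 − 12.639/43.187) = 0.83

Cronbach's alpha = 0.83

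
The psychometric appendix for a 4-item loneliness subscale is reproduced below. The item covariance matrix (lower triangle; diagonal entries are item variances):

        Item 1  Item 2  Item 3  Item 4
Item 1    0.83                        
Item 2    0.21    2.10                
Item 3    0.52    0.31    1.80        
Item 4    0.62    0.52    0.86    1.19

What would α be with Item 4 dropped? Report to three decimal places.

Remaining items: Item 1, Item 2, Item 3 (k = 3).
Σσ²ᵢ = 0.83 + 2.10 + 1.80 = 4.73
total variance = 4.73 + 2 × 1.04 = 6.81
α (item deleted) = (3/2)·(1 − 4.73/6.81) = 0.458

α = 0.458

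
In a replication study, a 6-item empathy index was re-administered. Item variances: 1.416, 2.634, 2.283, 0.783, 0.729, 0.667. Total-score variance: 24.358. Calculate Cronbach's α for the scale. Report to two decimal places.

α = 0.78

sum of item variances = 1.416 + 2.634 + 2.283 + 0.783 + 0.729 + 0.667 = 8.512
α = (k/(k−1))·(1 − sum of item variances/total variance) = (6/5)·(1 − 8.512/24.358) = 0.78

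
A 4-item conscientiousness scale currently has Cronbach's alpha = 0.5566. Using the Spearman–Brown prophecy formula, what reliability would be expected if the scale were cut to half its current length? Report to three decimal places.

Length factor m = 1/2
α' = m·α / (1 − (1−m)·α)
   = 1/2 × 0.5566 / (1 − (1 − 1/2) × 0.5566)
   = 0.2783 / 0.7217 = 0.386

predicted reliability = 0.386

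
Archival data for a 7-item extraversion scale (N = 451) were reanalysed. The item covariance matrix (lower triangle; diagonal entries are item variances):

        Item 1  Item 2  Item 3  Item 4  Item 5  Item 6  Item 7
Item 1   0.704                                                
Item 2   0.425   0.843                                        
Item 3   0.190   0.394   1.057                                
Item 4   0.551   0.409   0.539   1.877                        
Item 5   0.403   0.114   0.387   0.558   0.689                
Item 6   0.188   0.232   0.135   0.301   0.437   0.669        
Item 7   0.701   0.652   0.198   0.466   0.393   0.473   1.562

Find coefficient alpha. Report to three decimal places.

Σσᵢ² = 0.704 + 0.843 + 1.057 + 1.877 + 0.689 + 0.669 + 1.562 = 7.401
Sum of off-diagonal covariances = 8.146
σ²_total = 7.401 + 2 × 8.146 = 23.693
α = (k/(k−1))·(1 − Σσᵢ²/σ²_total) = (7/6)·(1 − 7.401/23.693) = 0.802

α = 0.802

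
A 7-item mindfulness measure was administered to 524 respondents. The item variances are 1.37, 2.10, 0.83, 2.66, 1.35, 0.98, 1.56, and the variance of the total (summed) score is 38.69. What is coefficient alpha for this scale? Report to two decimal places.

sum of item variances = 1.37 + 2.10 + 0.83 + 2.66 + 1.35 + 0.98 + 1.56 = 10.85
α = (k/(k−1))·(1 − sum of item variances/total variance) = (7/6)·(1 − 10.85/38.69) = 0.84

coefficient alpha = 0.84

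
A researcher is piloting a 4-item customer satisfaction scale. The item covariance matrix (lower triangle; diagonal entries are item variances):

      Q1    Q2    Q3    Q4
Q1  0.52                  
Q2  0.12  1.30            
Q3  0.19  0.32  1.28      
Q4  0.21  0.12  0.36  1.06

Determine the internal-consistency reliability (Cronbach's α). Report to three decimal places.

Cronbach's α = 0.518

Σσ²ᵢ = 0.52 + 1.30 + 1.28 + 1.06 = 4.16
Sum of the distinct covariances = 1.32
σ²_total = 4.16 + 2 × 1.32 = 6.80
α = (k/(k−1))·(1 − Σσ²ᵢ/σ²_total) = (4/3)·(1 − 4.16/6.80) = 0.518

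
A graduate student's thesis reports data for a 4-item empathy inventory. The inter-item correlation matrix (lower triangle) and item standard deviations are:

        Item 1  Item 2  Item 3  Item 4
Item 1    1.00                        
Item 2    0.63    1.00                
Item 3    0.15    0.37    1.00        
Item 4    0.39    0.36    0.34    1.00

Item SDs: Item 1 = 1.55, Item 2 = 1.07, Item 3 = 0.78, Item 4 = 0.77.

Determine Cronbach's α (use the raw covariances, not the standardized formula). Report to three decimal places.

Cronbach's α = 0.684

Σσ²ᵢ = 1.55² + 1.07² + 0.78² + 0.77² = 4.7487
Covariances σ_ij = r_ij · s_i · s_j:
  σ(Item 1,Item 2) = 0.63 × 1.55 × 1.07 = 1.0449
  σ(Item 1,Item 3) = 0.15 × 1.55 × 0.78 = 0.1813
  σ(Item 1,Item 4) = 0.39 × 1.55 × 0.77 = 0.4655
  σ(Item 2,Item 3) = 0.37 × 1.07 × 0.78 = 0.3088
  σ(Item 2,Item 4) = 0.36 × 1.07 × 0.77 = 0.2966
  σ(Item 3,Item 4) = 0.34 × 0.78 × 0.77 = 0.2042
σ²_T = Σσ²ᵢ + 2·Σσ_ij = 4.7487 + 2 × 2.5013 = 9.7513
α = (4/3)·(1 − 4.7487/9.7513) = 0.684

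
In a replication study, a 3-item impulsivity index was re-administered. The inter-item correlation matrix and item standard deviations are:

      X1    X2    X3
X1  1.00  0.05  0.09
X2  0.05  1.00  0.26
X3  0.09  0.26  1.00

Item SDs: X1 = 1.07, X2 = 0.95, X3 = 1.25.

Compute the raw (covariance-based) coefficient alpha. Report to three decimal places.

Σσ²ᵢ = 1.07² + 0.95² + 1.25² = 3.6099
Covariances σ_ij = r_ij · s_i · s_j:
  σ(X1,X2) = 0.05 × 1.07 × 0.95 = 0.0508
  σ(X1,X3) = 0.09 × 1.07 × 1.25 = 0.1204
  σ(X2,X3) = 0.26 × 0.95 × 1.25 = 0.3087
σ²_T = Σσ²ᵢ + 2·Σσ_ij = 3.6099 + 2 × 0.4799 = 4.5697
α = (3/2)·(1 − 3.6099/4.5697) = 0.315

α = 0.315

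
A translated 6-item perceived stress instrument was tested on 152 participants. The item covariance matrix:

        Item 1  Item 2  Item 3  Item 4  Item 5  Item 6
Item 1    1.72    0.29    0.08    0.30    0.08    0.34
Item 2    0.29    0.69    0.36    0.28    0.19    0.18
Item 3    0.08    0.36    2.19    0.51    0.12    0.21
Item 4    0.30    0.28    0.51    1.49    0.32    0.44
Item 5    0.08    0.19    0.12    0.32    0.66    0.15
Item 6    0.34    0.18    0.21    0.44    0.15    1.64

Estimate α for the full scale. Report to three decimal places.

Σσ²ᵢ = 1.72 + 0.69 + 2.19 + 1.49 + 0.66 + 1.64 = 8.39
Sum of the distinct covariances = 3.85
Var(T) = 8.39 + 2 × 3.85 = 16.09
α = (k/(k−1))·(1 − Σσ²ᵢ/Var(T)) = (6/5)·(1 − 8.39/16.09) = 0.574

α = 0.574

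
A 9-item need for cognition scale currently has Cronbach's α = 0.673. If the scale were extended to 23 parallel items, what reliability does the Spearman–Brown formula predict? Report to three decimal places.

predicted reliability = 0.840

Length factor m = 23/9 = 2.5556
α' = m·α / (1 + (m−1)·α)
   = 23/9 × 0.673 / (1 + (23/9 − 1) × 0.673)
   = 1.7199 / 2.0469 = 0.840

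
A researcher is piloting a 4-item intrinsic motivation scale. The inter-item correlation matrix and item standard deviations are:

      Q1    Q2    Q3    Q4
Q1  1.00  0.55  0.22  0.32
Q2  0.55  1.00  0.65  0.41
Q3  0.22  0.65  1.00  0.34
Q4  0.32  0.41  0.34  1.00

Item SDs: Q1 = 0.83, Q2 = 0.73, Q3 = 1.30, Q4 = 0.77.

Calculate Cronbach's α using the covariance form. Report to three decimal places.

Cronbach's α = 0.704

Σσ²ᵢ = 0.83² + 0.73² + 1.30² + 0.77² = 3.5047
Covariances σ_ij = r_ij · s_i · s_j:
  σ(Q1,Q2) = 0.55 × 0.83 × 0.73 = 0.3332
  σ(Q1,Q3) = 0.22 × 0.83 × 1.30 = 0.2374
  σ(Q1,Q4) = 0.32 × 0.83 × 0.77 = 0.2045
  σ(Q2,Q3) = 0.65 × 0.73 × 1.30 = 0.6169
  σ(Q2,Q4) = 0.41 × 0.73 × 0.77 = 0.2305
  σ(Q3,Q4) = 0.34 × 1.30 × 0.77 = 0.3403
σ²_T = Σσ²ᵢ + 2·Σσ_ij = 3.5047 + 2 × 1.9628 = 7.4303
α = (4/3)·(1 − 3.5047/7.4303) = 0.704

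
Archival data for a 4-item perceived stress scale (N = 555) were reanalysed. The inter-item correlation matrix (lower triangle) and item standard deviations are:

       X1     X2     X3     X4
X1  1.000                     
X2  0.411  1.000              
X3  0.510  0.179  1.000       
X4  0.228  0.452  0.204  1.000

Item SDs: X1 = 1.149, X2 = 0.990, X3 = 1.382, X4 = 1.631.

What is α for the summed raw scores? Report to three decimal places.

Σσ²ᵢ = 1.149² + 0.990² + 1.382² + 1.631² = 6.8704
Covariances σ_ij = r_ij · s_i · s_j:
  σ(X1,X2) = 0.411 × 1.149 × 0.990 = 0.4675
  σ(X1,X3) = 0.510 × 1.149 × 1.382 = 0.8098
  σ(X1,X4) = 0.228 × 1.149 × 1.631 = 0.4273
  σ(X2,X3) = 0.179 × 0.990 × 1.382 = 0.2449
  σ(X2,X4) = 0.452 × 0.990 × 1.631 = 0.7298
  σ(X3,X4) = 0.204 × 1.382 × 1.631 = 0.4598
σ²_T = Σσ²ᵢ + 2·Σσ_ij = 6.8704 + 2 × 3.1391 = 13.1486
α = (4/3)·(1 − 6.8704/13.1486) = 0.637

α = 0.637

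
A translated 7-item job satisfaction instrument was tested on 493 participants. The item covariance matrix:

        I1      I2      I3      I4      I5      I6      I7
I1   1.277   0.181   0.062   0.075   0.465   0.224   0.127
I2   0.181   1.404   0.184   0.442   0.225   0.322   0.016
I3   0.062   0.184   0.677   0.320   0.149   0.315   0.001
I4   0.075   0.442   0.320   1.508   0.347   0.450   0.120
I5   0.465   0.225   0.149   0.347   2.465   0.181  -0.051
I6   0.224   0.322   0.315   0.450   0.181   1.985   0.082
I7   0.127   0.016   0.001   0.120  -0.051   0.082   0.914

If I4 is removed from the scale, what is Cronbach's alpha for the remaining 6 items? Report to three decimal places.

Remaining items: I1, I2, I3, I5, I6, I7 (k = 6).
Σσ²ᵢ = 1.277 + 1.404 + 0.677 + 2.465 + 1.985 + 0.914 = 8.722
σ²_total = 8.722 + 2 × 2.483 = 13.688
α (item deleted) = (6/5)·(1 − 8.722/13.688) = 0.435

α = 0.435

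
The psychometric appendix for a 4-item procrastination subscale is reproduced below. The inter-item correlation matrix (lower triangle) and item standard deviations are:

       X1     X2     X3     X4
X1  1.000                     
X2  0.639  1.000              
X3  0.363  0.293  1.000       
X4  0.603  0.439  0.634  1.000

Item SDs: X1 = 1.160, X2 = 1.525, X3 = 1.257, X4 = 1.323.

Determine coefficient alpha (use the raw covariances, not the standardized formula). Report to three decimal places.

α = 0.790

Σσ²ᵢ = 1.160² + 1.525² + 1.257² + 1.323² = 7.0016
Covariances σ_ij = r_ij · s_i · s_j:
  σ(X1,X2) = 0.639 × 1.160 × 1.525 = 1.1304
  σ(X1,X3) = 0.363 × 1.160 × 1.257 = 0.5293
  σ(X1,X4) = 0.603 × 1.160 × 1.323 = 0.9254
  σ(X2,X3) = 0.293 × 1.525 × 1.257 = 0.5617
  σ(X2,X4) = 0.439 × 1.525 × 1.323 = 0.8857
  σ(X3,X4) = 0.634 × 1.257 × 1.323 = 1.0543
σ²_T = Σσ²ᵢ + 2·Σσ_ij = 7.0016 + 2 × 5.0868 = 17.1752
α = (4/3)·(1 − 7.0016/17.1752) = 0.790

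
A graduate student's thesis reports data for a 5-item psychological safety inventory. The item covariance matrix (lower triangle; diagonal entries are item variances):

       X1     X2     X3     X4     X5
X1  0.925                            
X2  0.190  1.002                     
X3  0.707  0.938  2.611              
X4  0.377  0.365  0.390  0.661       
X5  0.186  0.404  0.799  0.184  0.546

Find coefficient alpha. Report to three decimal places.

α = 0.766

Σσ²ᵢ = 0.925 + 1.002 + 2.611 + 0.661 + 0.546 = 5.745
Sum of off-diagonal covariances = 4.540
Var(T) = 5.745 + 2 × 4.540 = 14.825
α = (k/(k−1))·(1 − Σσ²ᵢ/Var(T)) = (5/4)·(1 − 5.745/14.825) = 0.766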